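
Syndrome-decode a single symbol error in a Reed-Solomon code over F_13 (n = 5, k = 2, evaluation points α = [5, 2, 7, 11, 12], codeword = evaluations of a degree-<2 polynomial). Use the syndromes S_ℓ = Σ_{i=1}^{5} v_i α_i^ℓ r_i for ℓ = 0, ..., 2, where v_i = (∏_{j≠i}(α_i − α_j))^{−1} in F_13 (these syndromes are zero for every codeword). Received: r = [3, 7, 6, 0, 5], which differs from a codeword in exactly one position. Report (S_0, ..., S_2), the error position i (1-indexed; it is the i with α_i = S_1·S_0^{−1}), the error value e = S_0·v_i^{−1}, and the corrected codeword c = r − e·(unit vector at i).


S = (9, 6, 4), error at position 1, error magnitude e = 7, c = [9, 7, 6, 0, 5].

Step 1: column multipliers v_i = (∏_{j≠i}(α_i − α_j))^{−1} mod 13.
  i = 1 (α = 5): (5−2)(5−7)(5−11)(5−12) = 3·(−2)·(−6)·(−7) = −252 ≡ 8, so v_1 = 8^{−1} = 5 (mod 13).
  i = 2 (α = 2): (2−5)(2−7)(2−11)(2−12) = (−3)·(−5)·(−9)·(−10) = 1350 ≡ 11, so v_2 = 11^{−1} = 6 (mod 13).
  i = 3 (α = 7): (7−5)(7−2)(7−11)(7−12) = 2·5·(−4)·(−5) = 200 ≡ 5, so v_3 = 5^{−1} = 8 (mod 13).
  i = 4 (α = 11): (11−5)(11−2)(11−7)(11−12) = 6·9·4·(−1) = −216 ≡ 5, so v_4 = 5^{−1} = 8 (mod 13).
  i = 5 (α = 12): (12−5)(12−2)(12−7)(12−11) = 7·10·5·1 = 350 ≡ 12, so v_5 = 12^{−1} = 12 (mod 13).
  v = [5, 6, 8, 8, 12].
Step 2: syndromes of r = [3, 7, 6, 0, 5] (all sums mod 13).
  S_0 = Σ v_i r_i = 5·3 + 6·7 + 8·6 + 8·0 + 12·5 = 165 ≡ 9.
  S_1 = Σ v_i α_i r_i = 5·5·3 + 6·2·7 + 8·7·6 + 8·11·0 + 12·12·5 = 1215 ≡ 6.
  α_i^2 mod 13 = [12, 4, 10, 4, 1].
  S_2 = Σ v_i α_i^2 r_i = 5·12·3 + 6·4·7 + 8·10·6 + 8·4·0 + 12·1·5 = 888 ≡ 4.
  S = (9, 6, 4) ≠ 0, so r is not a codeword (an error is present).
Step 3: locate the error. For a single error e at position i, S_ℓ = v_i·e·α_i^ℓ, so α_err = S_1/S_0.
  S_0^{−1} = 9^{−1} = 3 (mod 13), so α_err = 6·3 = 18 ≡ 5 = α_1. Error position i = 1.
  Consistency check: S_2/S_1 = 4·11 = 44 ≡ 5 = α_err ✓ (single-error assumption holds).
Step 4: error magnitude e = S_0/v_1 = S_0·∏_{j≠1}(α_1 − α_j) = 9·8 = 72 ≡ 7 (mod 13).
Step 5: correct position 1: c_1 = r_1 − e = 3 − 7 ≡ 9 (mod 13). Hence c = [9, 7, 6, 0, 5].
  Check: interpolating c through the α_i gives m(x) = 10 + 5·x (degree < 2) with m(α_i) = c_i for every i, so c is indeed a codeword.


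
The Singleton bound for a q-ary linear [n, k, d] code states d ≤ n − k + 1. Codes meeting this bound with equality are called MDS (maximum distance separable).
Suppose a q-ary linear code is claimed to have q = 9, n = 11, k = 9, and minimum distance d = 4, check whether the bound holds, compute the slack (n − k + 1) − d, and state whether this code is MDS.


Singleton RHS = n − k + 1 = 3, slack = -1, bound violated (no such code; not MDS).

Singleton bound: d ≤ n − k + 1.
Here n = 11, k = 9, so n − k + 1 = 3.
Given d = 4, check d ≤ 3: NO.
Slack = (n − k + 1) − d = -1.
The slack is negative: d = 4 exceeds n − k + 1 = 3 by 1, so the Singleton bound is violated and no linear [11, 9, 4]_9 code can exist. In particular it is not MDS (MDS requires d = n − k + 1 exactly).
Description: the claimed parameters are [11, 9, 4]_9; such a code would be impossible (violates the Singleton bound).


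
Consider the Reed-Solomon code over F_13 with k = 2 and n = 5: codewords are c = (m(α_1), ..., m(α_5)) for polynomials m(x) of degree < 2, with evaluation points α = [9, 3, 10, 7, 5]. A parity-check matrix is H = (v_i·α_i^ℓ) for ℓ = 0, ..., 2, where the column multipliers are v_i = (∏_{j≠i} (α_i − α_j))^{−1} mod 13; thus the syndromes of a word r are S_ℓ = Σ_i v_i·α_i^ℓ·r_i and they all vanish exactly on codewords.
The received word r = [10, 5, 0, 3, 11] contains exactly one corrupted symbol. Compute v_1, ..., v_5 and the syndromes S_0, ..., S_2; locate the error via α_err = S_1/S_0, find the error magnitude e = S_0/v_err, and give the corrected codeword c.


S = (10, 5, 9), error at position 4, error magnitude e = 12, c = [10, 5, 0, 4, 11].

Step 1: column multipliers v_i = (∏_{j≠i}(α_i − α_j))^{−1} mod 13.
  i = 1 (α = 9): (9−3)(9−10)(9−7)(9−5) = 6·(−1)·2·4 = −48 ≡ 4, so v_1 = 4^{−1} = 10 (mod 13).
  i = 2 (α = 3): (3−9)(3−10)(3−7)(3−5) = (−6)·(−7)·(−4)·(−2) = 336 ≡ 11, so v_2 = 11^{−1} = 6 (mod 13).
  i = 3 (α = 10): (10−9)(10−3)(10−7)(10−5) = 1·7·3·5 = 105 ≡ 1, so v_3 = 1^{−1} = 1 (mod 13).
  i = 4 (α = 7): (7−9)(7−3)(7−10)(7−5) = (−2)·4·(−3)·2 = 48 ≡ 9, so v_4 = 9^{−1} = 3 (mod 13).
  i = 5 (α = 5): (5−9)(5−3)(5−10)(5−7) = (−4)·2·(−5)·(−2) = −80 ≡ 11, so v_5 = 11^{−1} = 6 (mod 13).
  v = [10, 6, 1, 3, 6].
Step 2: syndromes of r = [10, 5, 0, 3, 11] (all sums mod 13).
  S_0 = Σ v_i r_i = 10·10 + 6·5 + 1·0 + 3·3 + 6·11 = 205 ≡ 10.
  S_1 = Σ v_i α_i r_i = 10·9·10 + 6·3·5 + 1·10·0 + 3·7·3 + 6·5·11 = 1383 ≡ 5.
  α_i^2 mod 13 = [3, 9, 9, 10, 12].
  S_2 = Σ v_i α_i^2 r_i = 10·3·10 + 6·9·5 + 1·9·0 + 3·10·3 + 6·12·11 = 1452 ≡ 9.
  S = (10, 5, 9) ≠ 0, so r is not a codeword (an error is present).
Step 3: locate the error. For a single error e at position i, S_ℓ = v_i·e·α_i^ℓ, so α_err = S_1/S_0.
  S_0^{−1} = 10^{−1} = 4 (mod 13), so α_err = 5·4 = 20 ≡ 7 = α_4. Error position i = 4.
  Consistency check: S_2/S_1 = 9·8 = 72 ≡ 7 = α_err ✓ (single-error assumption holds).
Step 4: error magnitude e = S_0/v_4 = S_0·∏_{j≠4}(α_4 − α_j) = 10·9 = 90 ≡ 12 (mod 13).
Step 5: correct position 4: c_4 = r_4 − e = 3 − 12 ≡ 4 (mod 13). Hence c = [10, 5, 0, 4, 11].
  Check: interpolating c through the α_i gives m(x) = 9 + 3·x (degree < 2) with m(α_i) = c_i for every i, so c is indeed a codeword.


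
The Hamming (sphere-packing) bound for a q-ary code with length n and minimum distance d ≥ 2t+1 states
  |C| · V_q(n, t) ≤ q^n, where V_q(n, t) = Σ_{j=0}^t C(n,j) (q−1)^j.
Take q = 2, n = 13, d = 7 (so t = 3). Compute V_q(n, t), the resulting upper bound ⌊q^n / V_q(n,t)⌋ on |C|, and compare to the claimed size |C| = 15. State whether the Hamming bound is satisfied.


V_q(n, t) = 378, q^n = 8192, Hamming bound = 21, |C| = 15 ≤ bound (satisfied).

Step 1: Compute V_q(n, t) = Σ_{j=0}^3 C(n, j) (q−1)^j.
  j = 0: C(13,0)·(1)^0 = 1·1 = 1.
  j = 1: C(13,1)·(1)^1 = 13·1 = 13.
  j = 2: C(13,2)·(1)^2 = 78·1 = 78.
  j = 3: C(13,3)·(1)^3 = 286·1 = 286.
  V_q(n, t) = 1 + 13 + 78 + 286 = 378.
Step 2: q^n = 2^13 = 8192.
Step 3: Hamming bound ⌊q^n / V_q(n,t)⌋ = ⌊8192/378⌋ = 21.
Step 4: Compare |C| = 15 to 21: satisfied.
The claimed |C| lies below the Hamming bound.


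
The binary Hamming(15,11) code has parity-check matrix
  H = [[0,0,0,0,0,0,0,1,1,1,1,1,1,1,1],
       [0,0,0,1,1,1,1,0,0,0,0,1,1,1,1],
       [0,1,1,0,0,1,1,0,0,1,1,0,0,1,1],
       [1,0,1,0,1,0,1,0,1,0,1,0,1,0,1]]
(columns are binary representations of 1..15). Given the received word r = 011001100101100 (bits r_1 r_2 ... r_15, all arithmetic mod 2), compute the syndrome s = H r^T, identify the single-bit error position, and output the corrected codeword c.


s = (1, 0, 1, 1)^T, error position = 11, corrected codeword c = 011001100111100

Compute s = H r^T mod 2 one row at a time:
  s_1 = 0 + 0 + 1 + 0 + 1 + 1 + 0 + 0 = 3 ≡ 1 (mod 2).
  s_2 = 0 + 0 + 1 + 1 + 1 + 1 + 0 + 0 = 4 ≡ 0 (mod 2).
  s_3 = 1 + 1 + 1 + 1 + 1 + 0 + 0 + 0 = 5 ≡ 1 (mod 2).
  s_4 = 0 + 1 + 0 + 1 + 0 + 0 + 1 + 0 = 3 ≡ 1 (mod 2).
s = (1, 0, 1, 1)^T — this equals column 11 of H (binary 1011), so error is at position 11.
Correct: flip bit 11 of r = 011001100101100 to get c = 011001100111100.


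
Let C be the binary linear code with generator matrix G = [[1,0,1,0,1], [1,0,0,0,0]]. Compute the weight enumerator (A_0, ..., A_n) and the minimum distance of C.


Weight distribution: A_0 = 1, A_1 = 1, A_2 = 1, A_3 = 1. Minimum distance d = 1.

Enumerate all 2^2 = 4 messages m ∈ F_2^2.
For each, compute codeword c = mG in F_2^5, then tally its weight.
  m = 00 → c = 00000, weight = 0.
  m = 10 → c = 10101, weight = 3.
  m = 01 → c = 10000, weight = 1.
  m = 11 → c = 00101, weight = 2.
Tally weights:
  weight 0: 1 codewords.
  weight 1: 1 codewords.
  weight 2: 1 codewords.
  weight 3: 1 codewords.
Minimum distance d = smallest w > 0 with A_w > 0 = 1.
Sanity: Σ A_w = 4 = 2^2 = 4 ✓.


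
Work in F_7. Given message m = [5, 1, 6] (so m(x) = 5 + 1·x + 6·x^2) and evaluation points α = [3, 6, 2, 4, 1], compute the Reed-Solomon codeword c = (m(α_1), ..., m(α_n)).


c = [6, 3, 3, 0, 5]

Message polynomial: m(x) = 5 + 1·x + 6·x^2 (mod 7).
For each evaluation point α_i, compute m(α_i) mod 7:
  α_1 = 3: Horner steps 6 → 5 → 6, so m(3) = 6.
  α_2 = 6: Horner steps 6 → 2 → 3, so m(6) = 3.
  α_3 = 2: Horner steps 6 → 6 → 3, so m(2) = 3.
  α_4 = 4: Horner steps 6 → 4 → 0, so m(4) = 0.
  α_5 = 1: Horner steps 6 → 0 → 5, so m(1) = 5.
Codeword c = [6, 3, 3, 0, 5] ∈ F_7^5.


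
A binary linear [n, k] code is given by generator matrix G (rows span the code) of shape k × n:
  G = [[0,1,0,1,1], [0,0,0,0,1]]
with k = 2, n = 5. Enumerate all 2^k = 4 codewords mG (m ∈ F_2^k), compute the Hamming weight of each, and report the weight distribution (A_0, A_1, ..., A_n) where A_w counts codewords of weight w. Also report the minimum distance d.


Weight distribution: A_0 = 1, A_1 = 1, A_2 = 1, A_3 = 1. Minimum distance d = 1.

Enumerate all 2^2 = 4 messages m ∈ F_2^2.
For each, compute codeword c = mG in F_2^5, then tally its weight.
  m = 00 → c = 00000, weight = 0.
  m = 10 → c = 01011, weight = 3.
  m = 01 → c = 00001, weight = 1.
  m = 11 → c = 01010, weight = 2.
Tally weights:
  weight 0: 1 codewords.
  weight 1: 1 codewords.
  weight 2: 1 codewords.
  weight 3: 1 codewords.
Minimum distance d = smallest w > 0 with A_w > 0 = 1.
Sanity: Σ A_w = 4 = 2^2 = 4 ✓.


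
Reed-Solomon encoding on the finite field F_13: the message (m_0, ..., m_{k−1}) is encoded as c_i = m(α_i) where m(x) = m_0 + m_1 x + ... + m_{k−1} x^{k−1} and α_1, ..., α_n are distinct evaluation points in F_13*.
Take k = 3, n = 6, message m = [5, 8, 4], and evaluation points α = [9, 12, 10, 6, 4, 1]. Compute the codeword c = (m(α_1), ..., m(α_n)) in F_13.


c = [11, 1, 4, 2, 10, 4]

Message polynomial: m(x) = 5 + 8·x + 4·x^2 (mod 13).
For each evaluation point α_i, compute m(α_i) mod 13:
  α_1 = 9: Horner steps 4 → 5 → 11, so m(9) = 11.
  α_2 = 12: Horner steps 4 → 4 → 1, so m(12) = 1.
  α_3 = 10: Horner steps 4 → 9 → 4, so m(10) = 4.
  α_4 = 6: Horner steps 4 → 6 → 2, so m(6) = 2.
  α_5 = 4: Horner steps 4 → 11 → 10, so m(4) = 10.
  α_6 = 1: Horner steps 4 → 12 → 4, so m(1) = 4.
Codeword c = [11, 1, 4, 2, 10, 4] ∈ F_13^6.


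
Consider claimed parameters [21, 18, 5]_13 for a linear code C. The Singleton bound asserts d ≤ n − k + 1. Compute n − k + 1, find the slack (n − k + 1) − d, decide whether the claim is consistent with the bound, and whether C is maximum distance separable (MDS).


Singleton RHS = n − k + 1 = 4, slack = -1, bound violated (no such code; not MDS).

Singleton bound: d ≤ n − k + 1.
Here n = 21, k = 18, so n − k + 1 = 4.
Given d = 5, check d ≤ 4: NO.
Slack = (n − k + 1) − d = -1.
The slack is negative: d = 5 exceeds n − k + 1 = 4 by 1, so the Singleton bound is violated and no linear [21, 18, 5]_13 code can exist. In particular it is not MDS (MDS requires d = n − k + 1 exactly).
Description: the claimed parameters are [21, 18, 5]_13; such a code would be impossible (violates the Singleton bound).


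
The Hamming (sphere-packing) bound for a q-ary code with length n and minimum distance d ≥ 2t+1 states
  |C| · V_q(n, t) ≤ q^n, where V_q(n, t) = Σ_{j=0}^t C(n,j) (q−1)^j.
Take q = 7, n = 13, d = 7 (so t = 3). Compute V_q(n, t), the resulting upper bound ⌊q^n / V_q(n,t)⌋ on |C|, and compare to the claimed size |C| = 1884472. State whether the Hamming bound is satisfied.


V_q(n, t) = 64663, q^n = 96889010407, Hamming bound = 1498368, |C| = 1884472 > bound (violated).

Step 1: Compute V_q(n, t) = Σ_{j=0}^3 C(n, j) (q−1)^j.
  j = 0: C(13,0)·(6)^0 = 1·1 = 1.
  j = 1: C(13,1)·(6)^1 = 13·6 = 78.
  j = 2: C(13,2)·(6)^2 = 78·36 = 2808.
  j = 3: C(13,3)·(6)^3 = 286·216 = 61776.
  V_q(n, t) = 1 + 78 + 2808 + 61776 = 64663.
Step 2: q^n = 7^13 = 96889010407.
Step 3: Hamming bound ⌊q^n / V_q(n,t)⌋ = ⌊96889010407/64663⌋ = 1498368.
Step 4: Compare |C| = 1884472 to 1498368: violated.
The claimed |C| lies above the Hamming bound, so no 7-ary code of length 13 with d ≥ 7 can have 1884472 codewords.


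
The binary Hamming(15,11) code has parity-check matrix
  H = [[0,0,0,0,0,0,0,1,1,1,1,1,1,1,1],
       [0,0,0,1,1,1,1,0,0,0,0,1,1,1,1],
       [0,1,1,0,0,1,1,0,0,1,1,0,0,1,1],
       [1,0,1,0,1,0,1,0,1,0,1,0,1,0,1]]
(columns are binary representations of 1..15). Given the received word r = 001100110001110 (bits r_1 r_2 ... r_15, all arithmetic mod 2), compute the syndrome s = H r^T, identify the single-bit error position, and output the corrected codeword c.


s = (0, 1, 1, 1)^T, error position = 7, corrected codeword c = 001100010001110

Compute s = H r^T mod 2 one row at a time:
  s_1 = 1 + 0 + 0 + 0 + 1 + 1 + 1 + 0 = 4 ≡ 0 (mod 2).
  s_2 = 1 + 0 + 0 + 1 + 1 + 1 + 1 + 0 = 5 ≡ 1 (mod 2).
  s_3 = 0 + 1 + 0 + 1 + 0 + 0 + 1 + 0 = 3 ≡ 1 (mod 2).
  s_4 = 0 + 1 + 0 + 1 + 0 + 0 + 1 + 0 = 3 ≡ 1 (mod 2).
s = (0, 1, 1, 1)^T — this equals column 7 of H (binary 0111), so error is at position 7.
Correct: flip bit 7 of r = 001100110001110 to get c = 001100010001110.


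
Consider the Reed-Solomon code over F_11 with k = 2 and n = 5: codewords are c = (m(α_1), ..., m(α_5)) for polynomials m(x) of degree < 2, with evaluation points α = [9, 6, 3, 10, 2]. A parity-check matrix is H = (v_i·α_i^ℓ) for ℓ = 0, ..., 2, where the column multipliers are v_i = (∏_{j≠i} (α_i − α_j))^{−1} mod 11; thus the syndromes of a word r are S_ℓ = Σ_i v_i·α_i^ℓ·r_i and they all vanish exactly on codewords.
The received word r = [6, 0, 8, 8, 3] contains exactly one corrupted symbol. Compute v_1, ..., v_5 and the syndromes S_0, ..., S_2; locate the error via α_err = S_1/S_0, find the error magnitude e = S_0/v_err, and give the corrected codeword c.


S = (6, 7, 10), error at position 3, error magnitude e = 3, c = [6, 0, 5, 8, 3].

Step 1: column multipliers v_i = (∏_{j≠i}(α_i − α_j))^{−1} mod 11.
  i = 1 (α = 9): (9−6)(9−3)(9−10)(9−2) = 3·6·(−1)·7 = −126 ≡ 6, so v_1 = 6^{−1} = 2 (mod 11).
  i = 2 (α = 6): (6−9)(6−3)(6−10)(6−2) = (−3)·3·(−4)·4 = 144 ≡ 1, so v_2 = 1^{−1} = 1 (mod 11).
  i = 3 (α = 3): (3−9)(3−6)(3−10)(3−2) = (−6)·(−3)·(−7)·1 = −126 ≡ 6, so v_3 = 6^{−1} = 2 (mod 11).
  i = 4 (α = 10): (10−9)(10−6)(10−3)(10−2) = 1·4·7·8 = 224 ≡ 4, so v_4 = 4^{−1} = 3 (mod 11).
  i = 5 (α = 2): (2−9)(2−6)(2−3)(2−10) = (−7)·(−4)·(−1)·(−8) = 224 ≡ 4, so v_5 = 4^{−1} = 3 (mod 11).
  v = [2, 1, 2, 3, 3].
Step 2: syndromes of r = [6, 0, 8, 8, 3] (all sums mod 11).
  S_0 = Σ v_i r_i = 2·6 + 1·0 + 2·8 + 3·8 + 3·3 = 61 ≡ 6.
  S_1 = Σ v_i α_i r_i = 2·9·6 + 1·6·0 + 2·3·8 + 3·10·8 + 3·2·3 = 414 ≡ 7.
  α_i^2 mod 11 = [4, 3, 9, 1, 4].
  S_2 = Σ v_i α_i^2 r_i = 2·4·6 + 1·3·0 + 2·9·8 + 3·1·8 + 3·4·3 = 252 ≡ 10.
  S = (6, 7, 10) ≠ 0, so r is not a codeword (an error is present).
Step 3: locate the error. For a single error e at position i, S_ℓ = v_i·e·α_i^ℓ, so α_err = S_1/S_0.
  S_0^{−1} = 6^{−1} = 2 (mod 11), so α_err = 7·2 = 14 ≡ 3 = α_3. Error position i = 3.
  Consistency check: S_2/S_1 = 10·8 = 80 ≡ 3 = α_err ✓ (single-error assumption holds).
Step 4: error magnitude e = S_0/v_3 = S_0·∏_{j≠3}(α_3 − α_j) = 6·6 = 36 ≡ 3 (mod 11).
Step 5: correct position 3: c_3 = r_3 − e = 8 − 3 ≡ 5 (mod 11). Hence c = [6, 0, 5, 8, 3].
  Check: interpolating c through the α_i gives m(x) = 10 + 2·x (degree < 2) with m(α_i) = c_i for every i, so c is indeed a codeword.


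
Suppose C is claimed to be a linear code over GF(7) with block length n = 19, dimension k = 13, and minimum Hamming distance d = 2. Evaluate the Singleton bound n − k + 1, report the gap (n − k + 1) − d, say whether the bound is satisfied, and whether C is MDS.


Singleton RHS = n − k + 1 = 7, slack = 5, bound satisfied, not MDS.

Singleton bound: d ≤ n − k + 1.
Here n = 19, k = 13, so n − k + 1 = 7.
Given d = 2, check d ≤ 7: YES.
Slack = (n − k + 1) − d = 5.
The code is NOT MDS (slack = 5 > 0).
Description: the claimed parameters are [19, 13, 2]_7; such a code would be non-MDS.


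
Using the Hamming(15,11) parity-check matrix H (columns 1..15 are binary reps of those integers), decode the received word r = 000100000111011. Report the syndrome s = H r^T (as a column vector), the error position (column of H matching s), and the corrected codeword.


s = (1, 0, 0, 0)^T, error position = 8, corrected codeword c = 000100010111011

Compute s = H r^T mod 2 one row at a time:
  s_1 = 0 + 0 + 1 + 1 + 1 + 0 + 1 + 1 = 5 ≡ 1 (mod 2).
  s_2 = 1 + 0 + 0 + 0 + 1 + 0 + 1 + 1 = 4 ≡ 0 (mod 2).
  s_3 = 0 + 0 + 0 + 0 + 1 + 1 + 1 + 1 = 4 ≡ 0 (mod 2).
  s_4 = 0 + 0 + 0 + 0 + 0 + 1 + 0 + 1 = 2 ≡ 0 (mod 2).
s = (1, 0, 0, 0)^T — this equals column 8 of H (binary 1000), so error is at position 8.
Correct: flip bit 8 of r = 000100000111011 to get c = 000100010111011.


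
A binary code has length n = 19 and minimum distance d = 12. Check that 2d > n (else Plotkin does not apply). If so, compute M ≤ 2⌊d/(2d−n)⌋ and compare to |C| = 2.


Plotkin bound M ≤ 4; given |C| = 2 ≤ bound (satisfied).

Check applicability: 2d = 24, n = 19.
2d − n = 5 > 0, so Plotkin applies.
Compute d/(2d−n) = 12/5 ≈ 2.4000.
⌊d/(2d−n)⌋ = 2.
Plotkin bound: M ≤ 2·2 = 4.
Given |C| = 2, check: satisfied.
This |C| is below the Plotkin bound.


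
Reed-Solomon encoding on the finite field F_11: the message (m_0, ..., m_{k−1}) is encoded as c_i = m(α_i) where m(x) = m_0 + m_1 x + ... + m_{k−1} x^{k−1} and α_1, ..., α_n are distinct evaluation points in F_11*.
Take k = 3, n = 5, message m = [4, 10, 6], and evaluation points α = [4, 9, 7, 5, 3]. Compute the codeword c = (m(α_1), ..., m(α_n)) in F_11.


c = [8, 8, 5, 6, 0]

Message polynomial: m(x) = 4 + 10·x + 6·x^2 (mod 11).
For each evaluation point α_i, compute m(α_i) mod 11:
  α_1 = 4: Horner steps 6 → 1 → 8, so m(4) = 8.
  α_2 = 9: Horner steps 6 → 9 → 8, so m(9) = 8.
  α_3 = 7: Horner steps 6 → 8 → 5, so m(7) = 5.
  α_4 = 5: Horner steps 6 → 7 → 6, so m(5) = 6.
  α_5 = 3: Horner steps 6 → 6 → 0, so m(3) = 0.
Codeword c = [8, 8, 5, 6, 0] ∈ F_11^5.


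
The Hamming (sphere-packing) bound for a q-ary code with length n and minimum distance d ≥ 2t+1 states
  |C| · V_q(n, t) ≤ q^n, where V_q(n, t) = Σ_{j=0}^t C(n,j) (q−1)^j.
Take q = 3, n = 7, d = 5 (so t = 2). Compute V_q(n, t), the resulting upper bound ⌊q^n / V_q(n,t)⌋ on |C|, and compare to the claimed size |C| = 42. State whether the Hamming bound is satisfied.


V_q(n, t) = 99, q^n = 2187, Hamming bound = 22, |C| = 42 > bound (violated).

Step 1: Compute V_q(n, t) = Σ_{j=0}^2 C(n, j) (q−1)^j.
  j = 0: C(7,0)·(2)^0 = 1·1 = 1.
  j = 1: C(7,1)·(2)^1 = 7·2 = 14.
  j = 2: C(7,2)·(2)^2 = 21·4 = 84.
  V_q(n, t) = 1 + 14 + 84 = 99.
Step 2: q^n = 3^7 = 2187.
Step 3: Hamming bound ⌊q^n / V_q(n,t)⌋ = ⌊2187/99⌋ = 22.
Step 4: Compare |C| = 42 to 22: violated.
The claimed |C| lies above the Hamming bound, so no 3-ary code of length 7 with d ≥ 5 can have 42 codewords.


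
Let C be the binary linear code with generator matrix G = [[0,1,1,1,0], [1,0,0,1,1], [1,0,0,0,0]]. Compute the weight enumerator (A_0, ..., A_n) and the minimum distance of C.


Weight distribution: A_0 = 1, A_1 = 1, A_2 = 1, A_3 = 3, A_4 = 2. Minimum distance d = 1.

Enumerate all 2^3 = 8 messages m ∈ F_2^3.
For each, compute codeword c = mG in F_2^5, then tally its weight.
  m = 000 → c = 00000, weight = 0.
  m = 100 → c = 01110, weight = 3.
  m = 010 → c = 10011, weight = 3.
  m = 110 → c = 11101, weight = 4.
  m = 001 → c = 10000, weight = 1.
  m = 101 → c = 11110, weight = 4.
  m = 011 → c = 00011, weight = 2.
  m = 111 → c = 01101, weight = 3.
Tally weights:
  weight 0: 1 codewords.
  weight 1: 1 codewords.
  weight 2: 1 codewords.
  weight 3: 3 codewords.
  weight 4: 2 codewords.
Minimum distance d = smallest w > 0 with A_w > 0 = 1.
Sanity: Σ A_w = 8 = 2^3 = 8 ✓.


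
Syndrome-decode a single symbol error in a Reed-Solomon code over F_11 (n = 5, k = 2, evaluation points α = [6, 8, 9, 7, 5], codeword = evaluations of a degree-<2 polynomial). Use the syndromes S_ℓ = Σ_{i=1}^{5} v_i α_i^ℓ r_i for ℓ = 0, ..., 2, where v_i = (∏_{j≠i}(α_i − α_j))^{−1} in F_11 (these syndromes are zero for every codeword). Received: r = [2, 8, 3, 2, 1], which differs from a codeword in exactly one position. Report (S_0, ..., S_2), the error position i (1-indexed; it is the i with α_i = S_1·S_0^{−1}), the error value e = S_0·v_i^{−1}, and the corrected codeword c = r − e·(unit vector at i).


S = (10, 5, 8), error at position 1, error magnitude e = 6, c = [7, 8, 3, 2, 1].

Step 1: column multipliers v_i = (∏_{j≠i}(α_i − α_j))^{−1} mod 11.
  i = 1 (α = 6): (6−8)(6−9)(6−7)(6−5) = (−2)·(−3)·(−1)·1 = −6 ≡ 5, so v_1 = 5^{−1} = 9 (mod 11).
  i = 2 (α = 8): (8−6)(8−9)(8−7)(8−5) = 2·(−1)·1·3 = −6 ≡ 5, so v_2 = 5^{−1} = 9 (mod 11).
  i = 3 (α = 9): (9−6)(9−8)(9−7)(9−5) = 3·1·2·4 = 24 ≡ 2, so v_3 = 2^{−1} = 6 (mod 11).
  i = 4 (α = 7): (7−6)(7−8)(7−9)(7−5) = 1·(−1)·(−2)·2 = 4 ≡ 4, so v_4 = 4^{−1} = 3 (mod 11).
  i = 5 (α = 5): (5−6)(5−8)(5−9)(5−7) = (−1)·(−3)·(−4)·(−2) = 24 ≡ 2, so v_5 = 2^{−1} = 6 (mod 11).
  v = [9, 9, 6, 3, 6].
Step 2: syndromes of r = [2, 8, 3, 2, 1] (all sums mod 11).
  S_0 = Σ v_i r_i = 9·2 + 9·8 + 6·3 + 3·2 + 6·1 = 120 ≡ 10.
  S_1 = Σ v_i α_i r_i = 9·6·2 + 9·8·8 + 6·9·3 + 3·7·2 + 6·5·1 = 918 ≡ 5.
  α_i^2 mod 11 = [3, 9, 4, 5, 3].
  S_2 = Σ v_i α_i^2 r_i = 9·3·2 + 9·9·8 + 6·4·3 + 3·5·2 + 6·3·1 = 822 ≡ 8.
  S = (10, 5, 8) ≠ 0, so r is not a codeword (an error is present).
Step 3: locate the error. For a single error e at position i, S_ℓ = v_i·e·α_i^ℓ, so α_err = S_1/S_0.
  S_0^{−1} = 10^{−1} = 10 (mod 11), so α_err = 5·10 = 50 ≡ 6 = α_1. Error position i = 1.
  Consistency check: S_2/S_1 = 8·9 = 72 ≡ 6 = α_err ✓ (single-error assumption holds).
Step 4: error magnitude e = S_0/v_1 = S_0·∏_{j≠1}(α_1 − α_j) = 10·5 = 50 ≡ 6 (mod 11).
Step 5: correct position 1: c_1 = r_1 − e = 2 − 6 ≡ 7 (mod 11). Hence c = [7, 8, 3, 2, 1].
  Check: interpolating c through the α_i gives m(x) = 4 + 6·x (degree < 2) with m(α_i) = c_i for every i, so c is indeed a codeword.


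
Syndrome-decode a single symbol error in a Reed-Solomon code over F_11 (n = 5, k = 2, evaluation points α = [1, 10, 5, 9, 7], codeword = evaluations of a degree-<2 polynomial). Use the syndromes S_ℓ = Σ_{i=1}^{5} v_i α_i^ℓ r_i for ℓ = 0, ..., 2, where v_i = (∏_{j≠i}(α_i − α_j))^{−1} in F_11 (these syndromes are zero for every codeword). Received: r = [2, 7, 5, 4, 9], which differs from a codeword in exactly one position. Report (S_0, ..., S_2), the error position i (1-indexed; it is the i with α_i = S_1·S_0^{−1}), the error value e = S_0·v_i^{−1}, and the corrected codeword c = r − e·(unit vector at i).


S = (7, 2, 10), error at position 3, error magnitude e = 2, c = [2, 7, 3, 4, 9].

Step 1: column multipliers v_i = (∏_{j≠i}(α_i − α_j))^{−1} mod 11.
  i = 1 (α = 1): (1−10)(1−5)(1−9)(1−7) = (−9)·(−4)·(−8)·(−6) = 1728 ≡ 1, so v_1 = 1^{−1} = 1 (mod 11).
  i = 2 (α = 10): (10−1)(10−5)(10−9)(10−7) = 9·5·1·3 = 135 ≡ 3, so v_2 = 3^{−1} = 4 (mod 11).
  i = 3 (α = 5): (5−1)(5−10)(5−9)(5−7) = 4·(−5)·(−4)·(−2) = −160 ≡ 5, so v_3 = 5^{−1} = 9 (mod 11).
  i = 4 (α = 9): (9−1)(9−10)(9−5)(9−7) = 8·(−1)·4·2 = −64 ≡ 2, so v_4 = 2^{−1} = 6 (mod 11).
  i = 5 (α = 7): (7−1)(7−10)(7−5)(7−9) = 6·(−3)·2·(−2) = 72 ≡ 6, so v_5 = 6^{−1} = 2 (mod 11).
  v = [1, 4, 9, 6, 2].
Step 2: syndromes of r = [2, 7, 5, 4, 9] (all sums mod 11).
  S_0 = Σ v_i r_i = 1·2 + 4·7 + 9·5 + 6·4 + 2·9 = 117 ≡ 7.
  S_1 = Σ v_i α_i r_i = 1·1·2 + 4·10·7 + 9·5·5 + 6·9·4 + 2·7·9 = 849 ≡ 2.
  α_i^2 mod 11 = [1, 1, 3, 4, 5].
  S_2 = Σ v_i α_i^2 r_i = 1·1·2 + 4·1·7 + 9·3·5 + 6·4·4 + 2·5·9 = 351 ≡ 10.
  S = (7, 2, 10) ≠ 0, so r is not a codeword (an error is present).
Step 3: locate the error. For a single error e at position i, S_ℓ = v_i·e·α_i^ℓ, so α_err = S_1/S_0.
  S_0^{−1} = 7^{−1} = 8 (mod 11), so α_err = 2·8 = 16 ≡ 5 = α_3. Error position i = 3.
  Consistency check: S_2/S_1 = 10·6 = 60 ≡ 5 = α_err ✓ (single-error assumption holds).
Step 4: error magnitude e = S_0/v_3 = S_0·∏_{j≠3}(α_3 − α_j) = 7·5 = 35 ≡ 2 (mod 11).
Step 5: correct position 3: c_3 = r_3 − e = 5 − 2 ≡ 3 (mod 11). Hence c = [2, 7, 3, 4, 9].
  Check: interpolating c through the α_i gives m(x) = 10 + 3·x (degree < 2) with m(α_i) = c_i for every i, so c is indeed a codeword.


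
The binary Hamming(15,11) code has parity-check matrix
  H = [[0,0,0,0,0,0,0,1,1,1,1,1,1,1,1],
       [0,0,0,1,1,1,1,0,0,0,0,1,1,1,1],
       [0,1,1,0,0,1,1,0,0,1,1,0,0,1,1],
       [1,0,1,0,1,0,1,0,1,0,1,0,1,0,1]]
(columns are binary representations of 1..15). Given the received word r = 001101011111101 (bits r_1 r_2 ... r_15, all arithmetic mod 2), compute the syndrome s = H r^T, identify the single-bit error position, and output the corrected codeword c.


s = (1, 1, 1, 1)^T, error position = 15, corrected codeword c = 001101011111100

Compute s = H r^T mod 2 one row at a time:
  s_1 = 1 + 1 + 1 + 1 + 1 + 1 + 0 + 1 = 7 ≡ 1 (mod 2).
  s_2 = 1 + 0 + 1 + 0 + 1 + 1 + 0 + 1 = 5 ≡ 1 (mod 2).
  s_3 = 0 + 1 + 1 + 0 + 1 + 1 + 0 + 1 = 5 ≡ 1 (mod 2).
  s_4 = 0 + 1 + 0 + 0 + 1 + 1 + 1 + 1 = 5 ≡ 1 (mod 2).
s = (1, 1, 1, 1)^T — this equals column 15 of H (binary 1111), so error is at position 15.
Correct: flip bit 15 of r = 001101011111101 to get c = 001101011111100.


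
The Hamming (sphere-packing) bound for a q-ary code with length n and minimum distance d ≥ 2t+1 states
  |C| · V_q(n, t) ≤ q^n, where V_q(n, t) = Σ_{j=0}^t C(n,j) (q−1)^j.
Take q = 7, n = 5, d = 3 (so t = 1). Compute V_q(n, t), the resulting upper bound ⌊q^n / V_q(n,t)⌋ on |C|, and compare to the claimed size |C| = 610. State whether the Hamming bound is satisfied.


V_q(n, t) = 31, q^n = 16807, Hamming bound = 542, |C| = 610 > bound (violated).

Step 1: Compute V_q(n, t) = Σ_{j=0}^1 C(n, j) (q−1)^j.
  j = 0: C(5,0)·(6)^0 = 1·1 = 1.
  j = 1: C(5,1)·(6)^1 = 5·6 = 30.
  V_q(n, t) = 1 + 30 = 31.
Step 2: q^n = 7^5 = 16807.
Step 3: Hamming bound ⌊q^n / V_q(n,t)⌋ = ⌊16807/31⌋ = 542.
Step 4: Compare |C| = 610 to 542: violated.
The claimed |C| lies above the Hamming bound, so no 7-ary code of length 5 with d ≥ 3 can have 610 codewords.


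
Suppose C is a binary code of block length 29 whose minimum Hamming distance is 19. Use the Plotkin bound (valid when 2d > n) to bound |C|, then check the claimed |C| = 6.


Plotkin bound M ≤ 4; given |C| = 6 > bound (violated).

Check applicability: 2d = 38, n = 29.
2d − n = 9 > 0, so Plotkin applies.
Compute d/(2d−n) = 19/9 ≈ 2.1111.
⌊d/(2d−n)⌋ = 2.
Plotkin bound: M ≤ 2·2 = 4.
Given |C| = 6, check: VIOLATED.
This |C| is above the Plotkin bound, so no binary code with n = 29, d = 19 and 6 codewords exists.


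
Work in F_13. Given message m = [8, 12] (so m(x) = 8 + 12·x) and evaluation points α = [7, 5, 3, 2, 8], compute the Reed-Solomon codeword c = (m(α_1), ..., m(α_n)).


c = [1, 3, 5, 6, 0]

Message polynomial: m(x) = 8 + 12·x (mod 13).
For each evaluation point α_i, compute m(α_i) mod 13:
  α_1 = 7: Horner steps 12 → 1, so m(7) = 1.
  α_2 = 5: Horner steps 12 → 3, so m(5) = 3.
  α_3 = 3: Horner steps 12 → 5, so m(3) = 5.
  α_4 = 2: Horner steps 12 → 6, so m(2) = 6.
  α_5 = 8: Horner steps 12 → 0, so m(8) = 0.
Codeword c = [1, 3, 5, 6, 0] ∈ F_13^5.


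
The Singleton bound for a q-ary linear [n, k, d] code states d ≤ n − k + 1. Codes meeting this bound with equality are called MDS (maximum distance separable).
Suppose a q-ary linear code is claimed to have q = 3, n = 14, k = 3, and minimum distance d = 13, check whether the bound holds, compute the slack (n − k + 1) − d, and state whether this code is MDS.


Singleton RHS = n − k + 1 = 12, slack = -1, bound violated (no such code; not MDS).

Singleton bound: d ≤ n − k + 1.
Here n = 14, k = 3, so n − k + 1 = 12.
Given d = 13, check d ≤ 12: NO.
Slack = (n − k + 1) − d = -1.
The slack is negative: d = 13 exceeds n − k + 1 = 12 by 1, so the Singleton bound is violated and no linear [14, 3, 13]_3 code can exist. In particular it is not MDS (MDS requires d = n − k + 1 exactly).
Description: the claimed parameters are [14, 3, 13]_3; such a code would be impossible (violates the Singleton bound).


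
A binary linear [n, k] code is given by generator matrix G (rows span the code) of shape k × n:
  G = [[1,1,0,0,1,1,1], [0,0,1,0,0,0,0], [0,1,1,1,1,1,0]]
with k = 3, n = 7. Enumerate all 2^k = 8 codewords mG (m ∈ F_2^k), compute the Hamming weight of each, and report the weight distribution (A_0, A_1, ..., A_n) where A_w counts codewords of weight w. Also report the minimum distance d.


Weight distribution: A_0 = 1, A_1 = 1, A_3 = 1, A_4 = 2, A_5 = 2, A_6 = 1. Minimum distance d = 1.

Enumerate all 2^3 = 8 messages m ∈ F_2^3.
For each, compute codeword c = mG in F_2^7, then tally its weight.
  m = 000 → c = 0000000, weight = 0.
  m = 100 → c = 1100111, weight = 5.
  m = 010 → c = 0010000, weight = 1.
  m = 110 → c = 1110111, weight = 6.
  m = 001 → c = 0111110, weight = 5.
  m = 101 → c = 1011001, weight = 4.
  m = 011 → c = 0101110, weight = 4.
  m = 111 → c = 1001001, weight = 3.
Tally weights:
  weight 0: 1 codewords.
  weight 1: 1 codewords.
  weight 3: 1 codewords.
  weight 4: 2 codewords.
  weight 5: 2 codewords.
  weight 6: 1 codewords.
Minimum distance d = smallest w > 0 with A_w > 0 = 1.
Sanity: Σ A_w = 8 = 2^3 = 8 ✓.


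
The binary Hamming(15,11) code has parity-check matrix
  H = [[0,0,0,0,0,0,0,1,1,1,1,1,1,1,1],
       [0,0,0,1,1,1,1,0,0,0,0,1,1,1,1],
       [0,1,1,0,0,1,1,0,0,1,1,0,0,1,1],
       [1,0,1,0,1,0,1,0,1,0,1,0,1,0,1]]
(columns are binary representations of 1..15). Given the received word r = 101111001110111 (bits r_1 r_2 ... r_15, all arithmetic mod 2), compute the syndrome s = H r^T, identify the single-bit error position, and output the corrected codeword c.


s = (0, 0, 0, 1)^T, error position = 1, corrected codeword c = 001111001110111

Compute s = H r^T mod 2 one row at a time:
  s_1 = 0 + 1 + 1 + 1 + 0 + 1 + 1 + 1 = 6 ≡ 0 (mod 2).
  s_2 = 1 + 1 + 1 + 0 + 0 + 1 + 1 + 1 = 6 ≡ 0 (mod 2).
  s_3 = 0 + 1 + 1 + 0 + 1 + 1 + 1 + 1 = 6 ≡ 0 (mod 2).
  s_4 = 1 + 1 + 1 + 0 + 1 + 1 + 1 + 1 = 7 ≡ 1 (mod 2).
s = (0, 0, 0, 1)^T — this equals column 1 of H (binary 0001), so error is at position 1.
Correct: flip bit 1 of r = 101111001110111 to get c = 001111001110111.


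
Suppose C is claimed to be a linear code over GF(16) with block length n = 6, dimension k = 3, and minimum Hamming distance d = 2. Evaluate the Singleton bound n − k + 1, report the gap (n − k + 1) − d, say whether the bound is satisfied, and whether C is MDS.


Singleton RHS = n − k + 1 = 4, slack = 2, bound satisfied, not MDS.

Singleton bound: d ≤ n − k + 1.
Here n = 6, k = 3, so n − k + 1 = 4.
Given d = 2, check d ≤ 4: YES.
Slack = (n − k + 1) − d = 2.
The code is NOT MDS (slack = 2 > 0).
Description: the claimed parameters are [6, 3, 2]_16; such a code would be non-MDS.


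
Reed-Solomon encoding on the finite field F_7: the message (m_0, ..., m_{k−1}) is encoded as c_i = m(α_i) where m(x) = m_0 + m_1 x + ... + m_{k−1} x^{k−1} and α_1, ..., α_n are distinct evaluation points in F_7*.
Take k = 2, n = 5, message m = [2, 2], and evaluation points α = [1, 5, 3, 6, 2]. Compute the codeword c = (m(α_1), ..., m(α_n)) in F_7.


c = [4, 5, 1, 0, 6]

Message polynomial: m(x) = 2 + 2·x (mod 7).
For each evaluation point α_i, compute m(α_i) mod 7:
  α_1 = 1: Horner steps 2 → 4, so m(1) = 4.
  α_2 = 5: Horner steps 2 → 5, so m(5) = 5.
  α_3 = 3: Horner steps 2 → 1, so m(3) = 1.
  α_4 = 6: Horner steps 2 → 0, so m(6) = 0.
  α_5 = 2: Horner steps 2 → 6, so m(2) = 6.
Codeword c = [4, 5, 1, 0, 6] ∈ F_7^5.


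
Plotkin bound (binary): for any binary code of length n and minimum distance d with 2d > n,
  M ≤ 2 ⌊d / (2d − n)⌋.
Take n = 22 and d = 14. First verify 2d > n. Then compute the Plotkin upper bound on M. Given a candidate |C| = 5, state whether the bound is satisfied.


Plotkin bound M ≤ 4; given |C| = 5 > bound (violated).

Check applicability: 2d = 28, n = 22.
2d − n = 6 > 0, so Plotkin applies.
Compute d/(2d−n) = 14/6 ≈ 2.3333.
⌊d/(2d−n)⌋ = 2.
Plotkin bound: M ≤ 2·2 = 4.
Given |C| = 5, check: VIOLATED.
This |C| is above the Plotkin bound, so no binary code with n = 22, d = 14 and 5 codewords exists.


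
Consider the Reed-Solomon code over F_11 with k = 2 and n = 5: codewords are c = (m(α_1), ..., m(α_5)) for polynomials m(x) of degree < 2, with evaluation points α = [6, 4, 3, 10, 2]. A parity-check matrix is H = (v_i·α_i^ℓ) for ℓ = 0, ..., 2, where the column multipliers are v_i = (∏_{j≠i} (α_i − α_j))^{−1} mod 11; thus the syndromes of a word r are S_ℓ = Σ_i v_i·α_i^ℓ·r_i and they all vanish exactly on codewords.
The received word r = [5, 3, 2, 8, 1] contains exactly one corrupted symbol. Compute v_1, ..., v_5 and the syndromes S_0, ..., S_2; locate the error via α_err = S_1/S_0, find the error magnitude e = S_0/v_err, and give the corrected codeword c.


S = (5, 6, 5), error at position 4, error magnitude e = 10, c = [5, 3, 2, 9, 1].

Step 1: column multipliers v_i = (∏_{j≠i}(α_i − α_j))^{−1} mod 11.
  i = 1 (α = 6): (6−4)(6−3)(6−10)(6−2) = 2·3·(−4)·4 = −96 ≡ 3, so v_1 = 3^{−1} = 4 (mod 11).
  i = 2 (α = 4): (4−6)(4−3)(4−10)(4−2) = (−2)·1·(−6)·2 = 24 ≡ 2, so v_2 = 2^{−1} = 6 (mod 11).
  i = 3 (α = 3): (3−6)(3−4)(3−10)(3−2) = (−3)·(−1)·(−7)·1 = −21 ≡ 1, so v_3 = 1^{−1} = 1 (mod 11).
  i = 4 (α = 10): (10−6)(10−4)(10−3)(10−2) = 4·6·7·8 = 1344 ≡ 2, so v_4 = 2^{−1} = 6 (mod 11).
  i = 5 (α = 2): (2−6)(2−4)(2−3)(2−10) = (−4)·(−2)·(−1)·(−8) = 64 ≡ 9, so v_5 = 9^{−1} = 5 (mod 11).
  v = [4, 6, 1, 6, 5].
Step 2: syndromes of r = [5, 3, 2, 8, 1] (all sums mod 11).
  S_0 = Σ v_i r_i = 4·5 + 6·3 + 1·2 + 6·8 + 5·1 = 93 ≡ 5.
  S_1 = Σ v_i α_i r_i = 4·6·5 + 6·4·3 + 1·3·2 + 6·10·8 + 5·2·1 = 688 ≡ 6.
  α_i^2 mod 11 = [3, 5, 9, 1, 4].
  S_2 = Σ v_i α_i^2 r_i = 4·3·5 + 6·5·3 + 1·9·2 + 6·1·8 + 5·4·1 = 236 ≡ 5.
  S = (5, 6, 5) ≠ 0, so r is not a codeword (an error is present).
Step 3: locate the error. For a single error e at position i, S_ℓ = v_i·e·α_i^ℓ, so α_err = S_1/S_0.
  S_0^{−1} = 5^{−1} = 9 (mod 11), so α_err = 6·9 = 54 ≡ 10 = α_4. Error position i = 4.
  Consistency check: S_2/S_1 = 5·2 = 10 ≡ 10 = α_err ✓ (single-error assumption holds).
Step 4: error magnitude e = S_0/v_4 = S_0·∏_{j≠4}(α_4 − α_j) = 5·2 = 10 ≡ 10 (mod 11).
Step 5: correct position 4: c_4 = r_4 − e = 8 − 10 ≡ 9 (mod 11). Hence c = [5, 3, 2, 9, 1].
  Check: interpolating c through the α_i gives m(x) = 10 + 1·x (degree < 2) with m(α_i) = c_i for every i, so c is indeed a codeword.


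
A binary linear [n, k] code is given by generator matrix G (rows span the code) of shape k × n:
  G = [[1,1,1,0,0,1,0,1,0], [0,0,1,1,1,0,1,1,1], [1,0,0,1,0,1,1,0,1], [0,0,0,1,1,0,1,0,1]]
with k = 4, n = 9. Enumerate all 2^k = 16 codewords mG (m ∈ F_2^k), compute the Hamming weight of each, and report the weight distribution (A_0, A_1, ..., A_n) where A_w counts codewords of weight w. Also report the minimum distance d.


Weight distribution: A_0 = 1, A_2 = 2, A_3 = 2, A_4 = 3, A_5 = 3, A_6 = 2, A_7 = 2, A_9 = 1. Minimum distance d = 2.

Enumerate all 2^4 = 16 messages m ∈ F_2^4.
For each, compute codeword c = mG in F_2^9, then tally its weight.
  m = 0000 → c = 000000000, weight = 0.
  m = 1000 → c = 111001010, weight = 5.
  m = 0100 → c = 001110111, weight = 6.
  m = 1100 → c = 110111101, weight = 7.
  m = 0010 → c = 100101101, weight = 5.
  m = 1010 → c = 011100111, weight = 6.
  m = 0110 → c = 101011010, weight = 5.
  m = 1110 → c = 010010000, weight = 2.
  m = 0001 → c = 000110101, weight = 4.
  m = 1001 → c = 111111111, weight = 9.
  m = 0101 → c = 001000010, weight = 2.
  m = 1101 → c = 110001000, weight = 3.
  m = 0011 → c = 100011000, weight = 3.
  m = 1011 → c = 011010010, weight = 4.
  m = 0111 → c = 101101111, weight = 7.
  m = 1111 → c = 010100101, weight = 4.
Tally weights:
  weight 0: 1 codewords.
  weight 2: 2 codewords.
  weight 3: 2 codewords.
  weight 4: 3 codewords.
  weight 5: 3 codewords.
  weight 6: 2 codewords.
  weight 7: 2 codewords.
  weight 9: 1 codewords.
Minimum distance d = smallest w > 0 with A_w > 0 = 2.
Sanity: Σ A_w = 16 = 2^4 = 16 ✓.


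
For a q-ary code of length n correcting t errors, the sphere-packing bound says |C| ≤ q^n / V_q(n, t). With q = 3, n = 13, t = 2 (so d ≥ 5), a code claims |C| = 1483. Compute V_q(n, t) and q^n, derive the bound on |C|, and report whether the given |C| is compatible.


V_q(n, t) = 339, q^n = 1594323, Hamming bound = 4703, |C| = 1483 ≤ bound (satisfied).

Step 1: Compute V_q(n, t) = Σ_{j=0}^2 C(n, j) (q−1)^j.
  j = 0: C(13,0)·(2)^0 = 1·1 = 1.
  j = 1: C(13,1)·(2)^1 = 13·2 = 26.
  j = 2: C(13,2)·(2)^2 = 78·4 = 312.
  V_q(n, t) = 1 + 26 + 312 = 339.
Step 2: q^n = 3^13 = 1594323.
Step 3: Hamming bound ⌊q^n / V_q(n,t)⌋ = ⌊1594323/339⌋ = 4703.
Step 4: Compare |C| = 1483 to 4703: satisfied.
The claimed |C| lies below the Hamming bound.


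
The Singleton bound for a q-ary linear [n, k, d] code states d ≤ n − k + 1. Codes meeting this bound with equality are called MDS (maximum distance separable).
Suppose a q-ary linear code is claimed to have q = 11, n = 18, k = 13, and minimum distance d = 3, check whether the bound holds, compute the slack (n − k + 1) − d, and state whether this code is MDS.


Singleton RHS = n − k + 1 = 6, slack = 3, bound satisfied, not MDS.

Singleton bound: d ≤ n − k + 1.
Here n = 18, k = 13, so n − k + 1 = 6.
Given d = 3, check d ≤ 6: YES.
Slack = (n − k + 1) − d = 3.
The code is NOT MDS (slack = 3 > 0).
Description: the claimed parameters are [18, 13, 3]_11; such a code would be non-MDS.


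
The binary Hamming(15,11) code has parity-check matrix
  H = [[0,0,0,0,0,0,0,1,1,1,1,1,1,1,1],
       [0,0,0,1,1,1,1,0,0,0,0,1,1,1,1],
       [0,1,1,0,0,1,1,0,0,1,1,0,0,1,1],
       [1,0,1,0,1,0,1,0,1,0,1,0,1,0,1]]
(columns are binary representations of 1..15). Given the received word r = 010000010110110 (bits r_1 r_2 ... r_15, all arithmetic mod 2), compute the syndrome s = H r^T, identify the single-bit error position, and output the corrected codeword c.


s = (1, 0, 0, 0)^T, error position = 8, corrected codeword c = 010000000110110

Compute s = H r^T mod 2 one row at a time:
  s_1 = 1 + 0 + 1 + 1 + 0 + 1 + 1 + 0 = 5 ≡ 1 (mod 2).
  s_2 = 0 + 0 + 0 + 0 + 0 + 1 + 1 + 0 = 2 ≡ 0 (mod 2).
  s_3 = 1 + 0 + 0 + 0 + 1 + 1 + 1 + 0 = 4 ≡ 0 (mod 2).
  s_4 = 0 + 0 + 0 + 0 + 0 + 1 + 1 + 0 = 2 ≡ 0 (mod 2).
s = (1, 0, 0, 0)^T — this equals column 8 of H (binary 1000), so error is at position 8.
Correct: flip bit 8 of r = 010000010110110 to get c = 010000000110110.


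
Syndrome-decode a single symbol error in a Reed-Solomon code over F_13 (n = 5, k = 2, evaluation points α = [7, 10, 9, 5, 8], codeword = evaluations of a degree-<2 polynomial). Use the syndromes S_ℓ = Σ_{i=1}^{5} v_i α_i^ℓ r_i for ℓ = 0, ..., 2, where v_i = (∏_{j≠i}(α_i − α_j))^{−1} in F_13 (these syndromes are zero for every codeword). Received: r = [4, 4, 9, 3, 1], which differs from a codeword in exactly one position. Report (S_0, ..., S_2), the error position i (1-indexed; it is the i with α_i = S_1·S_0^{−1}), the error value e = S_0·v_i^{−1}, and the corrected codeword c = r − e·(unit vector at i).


S = (11, 12, 6), error at position 1, error magnitude e = 11, c = [6, 4, 9, 3, 1].

Step 1: column multipliers v_i = (∏_{j≠i}(α_i − α_j))^{−1} mod 13.
  i = 1 (α = 7): (7−10)(7−9)(7−5)(7−8) = (−3)·(−2)·2·(−1) = −12 ≡ 1, so v_1 = 1^{−1} = 1 (mod 13).
  i = 2 (α = 10): (10−7)(10−9)(10−5)(10−8) = 3·1·5·2 = 30 ≡ 4, so v_2 = 4^{−1} = 10 (mod 13).
  i = 3 (α = 9): (9−7)(9−10)(9−5)(9−8) = 2·(−1)·4·1 = −8 ≡ 5, so v_3 = 5^{−1} = 8 (mod 13).
  i = 4 (α = 5): (5−7)(5−10)(5−9)(5−8) = (−2)·(−5)·(−4)·(−3) = 120 ≡ 3, so v_4 = 3^{−1} = 9 (mod 13).
  i = 5 (α = 8): (8−7)(8−10)(8−9)(8−5) = 1·(−2)·(−1)·3 = 6 ≡ 6, so v_5 = 6^{−1} = 11 (mod 13).
  v = [1, 10, 8, 9, 11].
Step 2: syndromes of r = [4, 4, 9, 3, 1] (all sums mod 13).
  S_0 = Σ v_i r_i = 1·4 + 10·4 + 8·9 + 9·3 + 11·1 = 154 ≡ 11.
  S_1 = Σ v_i α_i r_i = 1·7·4 + 10·10·4 + 8·9·9 + 9·5·3 + 11·8·1 = 1299 ≡ 12.
  α_i^2 mod 13 = [10, 9, 3, 12, 12].
  S_2 = Σ v_i α_i^2 r_i = 1·10·4 + 10·9·4 + 8·3·9 + 9·12·3 + 11·12·1 = 1072 ≡ 6.
  S = (11, 12, 6) ≠ 0, so r is not a codeword (an error is present).
Step 3: locate the error. For a single error e at position i, S_ℓ = v_i·e·α_i^ℓ, so α_err = S_1/S_0.
  S_0^{−1} = 11^{−1} = 6 (mod 13), so α_err = 12·6 = 72 ≡ 7 = α_1. Error position i = 1.
  Consistency check: S_2/S_1 = 6·12 = 72 ≡ 7 = α_err ✓ (single-error assumption holds).
Step 4: error magnitude e = S_0/v_1 = S_0·∏_{j≠1}(α_1 − α_j) = 11·1 = 11 ≡ 11 (mod 13).
Step 5: correct position 1: c_1 = r_1 − e = 4 − 11 ≡ 6 (mod 13). Hence c = [6, 4, 9, 3, 1].
  Check: interpolating c through the α_i gives m(x) = 2 + 8·x (degree < 2) with m(α_i) = c_i for every i, so c is indeed a codeword.
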